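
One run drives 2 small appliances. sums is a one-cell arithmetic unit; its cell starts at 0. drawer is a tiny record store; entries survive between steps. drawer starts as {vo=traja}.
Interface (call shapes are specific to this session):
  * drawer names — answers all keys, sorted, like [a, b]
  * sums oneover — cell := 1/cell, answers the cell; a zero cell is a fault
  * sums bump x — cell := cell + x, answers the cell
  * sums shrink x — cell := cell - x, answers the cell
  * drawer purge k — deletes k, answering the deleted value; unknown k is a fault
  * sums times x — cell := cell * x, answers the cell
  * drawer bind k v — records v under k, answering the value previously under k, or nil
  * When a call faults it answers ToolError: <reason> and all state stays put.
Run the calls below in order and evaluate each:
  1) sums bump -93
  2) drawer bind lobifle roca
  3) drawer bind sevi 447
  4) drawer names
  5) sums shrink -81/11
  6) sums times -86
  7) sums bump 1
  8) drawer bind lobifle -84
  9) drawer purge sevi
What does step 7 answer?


Answer: 81023/11

Derivation:
% sums bump(x: -93) ~> -93
% drawer bind(k: lobifle, v: roca) ~> nil
% drawer bind(k: sevi, v: 447) ~> nil
% drawer names() ~> [lobifle, sevi, vo]
% sums shrink(x: -81/11) ~> -942/11
% sums times(x: -86) ~> 81012/11
% sums bump(x: 1) ~> 81023/11
% drawer bind(k: lobifle, v: -84) ~> roca
% drawer purge(k: sevi) ~> 447


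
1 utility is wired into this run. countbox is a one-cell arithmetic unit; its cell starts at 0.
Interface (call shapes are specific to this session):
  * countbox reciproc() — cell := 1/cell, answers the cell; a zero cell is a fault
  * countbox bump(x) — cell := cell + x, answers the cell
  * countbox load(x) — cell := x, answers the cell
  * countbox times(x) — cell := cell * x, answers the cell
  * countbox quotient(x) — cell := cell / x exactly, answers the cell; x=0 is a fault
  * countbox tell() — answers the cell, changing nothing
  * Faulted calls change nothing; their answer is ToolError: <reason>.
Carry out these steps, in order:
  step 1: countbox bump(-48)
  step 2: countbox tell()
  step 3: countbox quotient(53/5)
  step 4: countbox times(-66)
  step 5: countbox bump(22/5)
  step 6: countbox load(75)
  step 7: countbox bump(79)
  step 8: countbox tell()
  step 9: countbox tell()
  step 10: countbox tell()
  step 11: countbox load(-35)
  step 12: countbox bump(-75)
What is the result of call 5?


Answer: 80366/265

Derivation:
# countbox bump(x=-48) ~> -48
# countbox tell() ~> -48
# countbox quotient(x=53/5) ~> -240/53
# countbox times(x=-66) ~> 15840/53
# countbox bump(x=22/5) ~> 80366/265
# countbox load(x=75) ~> 75
# countbox bump(x=79) ~> 154
# countbox tell() ~> 154
# countbox tell() ~> 154
# countbox tell() ~> 154
# countbox load(x=-35) ~> -35
# countbox bump(x=-75) ~> -110


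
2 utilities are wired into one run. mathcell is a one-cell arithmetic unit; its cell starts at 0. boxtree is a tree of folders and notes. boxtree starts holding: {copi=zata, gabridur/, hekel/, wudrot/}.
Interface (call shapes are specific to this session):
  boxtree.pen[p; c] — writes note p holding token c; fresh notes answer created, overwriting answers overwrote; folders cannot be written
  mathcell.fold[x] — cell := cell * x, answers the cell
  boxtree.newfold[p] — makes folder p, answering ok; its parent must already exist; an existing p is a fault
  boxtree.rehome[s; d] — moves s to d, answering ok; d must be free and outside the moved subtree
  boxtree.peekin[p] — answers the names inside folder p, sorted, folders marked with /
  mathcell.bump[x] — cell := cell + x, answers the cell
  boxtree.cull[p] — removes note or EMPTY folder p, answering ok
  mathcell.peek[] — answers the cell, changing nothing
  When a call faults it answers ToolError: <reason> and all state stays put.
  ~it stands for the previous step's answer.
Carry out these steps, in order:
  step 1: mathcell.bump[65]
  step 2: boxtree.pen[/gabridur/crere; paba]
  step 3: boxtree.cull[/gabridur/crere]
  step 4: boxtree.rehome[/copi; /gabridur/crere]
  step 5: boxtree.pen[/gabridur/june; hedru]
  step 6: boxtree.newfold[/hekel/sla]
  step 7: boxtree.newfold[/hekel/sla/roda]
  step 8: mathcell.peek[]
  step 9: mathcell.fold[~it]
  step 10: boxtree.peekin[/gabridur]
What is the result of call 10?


Answer: [crere, june]

Derivation:
;; 1. bump(x: 65) => 65
;; 2. pen(p: /gabridur/crere, c: paba) => created
;; 3. cull(p: /gabridur/crere) => ok
;; 4. rehome(s: /copi, d: /gabridur/crere) => ok
;; 5. pen(p: /gabridur/june, c: hedru) => created
;; 6. newfold(p: /hekel/sla) => ok
;; 7. newfold(p: /hekel/sla/roda) => ok
;; 8. peek() => 65
;; 9. fold(x: ~it) => 4225
;; 10. peekin(p: /gabridur) => [crere, june]


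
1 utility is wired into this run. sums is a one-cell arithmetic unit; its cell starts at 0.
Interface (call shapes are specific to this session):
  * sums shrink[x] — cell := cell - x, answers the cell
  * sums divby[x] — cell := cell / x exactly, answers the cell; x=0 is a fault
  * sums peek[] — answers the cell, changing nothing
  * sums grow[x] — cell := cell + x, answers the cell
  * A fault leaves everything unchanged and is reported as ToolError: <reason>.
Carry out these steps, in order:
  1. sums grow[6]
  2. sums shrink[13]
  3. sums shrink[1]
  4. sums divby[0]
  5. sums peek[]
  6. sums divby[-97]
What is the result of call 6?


Answer: 8/97

Derivation:
Step: sums grow[x→6]
Result: 6
Step: sums shrink[x→13]
Result: -7
Step: sums shrink[x→1]
Result: -8
Step: sums divby[x→0]
Result: ToolError: division by zero
Step: sums peek[]
Result: -8
Step: sums divby[x→-97]
Result: 8/97


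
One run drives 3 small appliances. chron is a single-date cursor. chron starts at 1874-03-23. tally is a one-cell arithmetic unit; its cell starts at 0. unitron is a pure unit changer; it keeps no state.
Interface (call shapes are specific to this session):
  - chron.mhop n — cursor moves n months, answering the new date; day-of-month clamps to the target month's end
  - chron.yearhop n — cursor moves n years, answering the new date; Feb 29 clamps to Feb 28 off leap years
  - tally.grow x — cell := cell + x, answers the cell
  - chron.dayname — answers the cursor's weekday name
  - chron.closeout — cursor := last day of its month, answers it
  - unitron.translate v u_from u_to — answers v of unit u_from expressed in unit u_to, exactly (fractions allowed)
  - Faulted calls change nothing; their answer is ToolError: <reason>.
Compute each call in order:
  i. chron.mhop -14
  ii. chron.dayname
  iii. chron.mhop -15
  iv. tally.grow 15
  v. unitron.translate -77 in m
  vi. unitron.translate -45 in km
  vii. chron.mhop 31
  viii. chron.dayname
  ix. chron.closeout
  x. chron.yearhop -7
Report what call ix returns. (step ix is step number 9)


Answer: 1874-05-31

Derivation:
Next I call chron.mhop using n→-14, and get 1873-01-23.
Invoking chron.dayname: Thursday.
Then chron.mhop using n→-15: 1871-10-23.
Next I call tally.grow using x→15, — result: 15.
Invoking unitron.translate using v→-77, u_from→in, u_to→m, — result: -9779/5000.
Next I call unitron.translate using v→-45, u_from→in, u_to→km, giving -1143/1000000.
Using chron.mhop using n→31: 1874-05-23.
Using chron.dayname, and observe Saturday.
Then chron.closeout, which returns 1874-05-31.
Then chron.yearhop using n→-7, → 1867-05-31.


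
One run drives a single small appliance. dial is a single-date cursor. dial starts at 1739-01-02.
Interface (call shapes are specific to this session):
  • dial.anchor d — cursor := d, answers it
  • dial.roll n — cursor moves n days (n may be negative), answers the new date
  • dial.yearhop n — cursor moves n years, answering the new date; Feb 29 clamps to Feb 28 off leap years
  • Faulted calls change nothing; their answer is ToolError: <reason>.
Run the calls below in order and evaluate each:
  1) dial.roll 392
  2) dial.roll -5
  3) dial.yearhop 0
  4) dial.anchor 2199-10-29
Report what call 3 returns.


% dial.roll n=392
= 1740-01-29
% dial.roll n=-5
= 1740-01-24
% dial.yearhop n=0
= 1740-01-24
% dial.anchor d=2199-10-29
= 2199-10-29

Answer: 1740-01-24


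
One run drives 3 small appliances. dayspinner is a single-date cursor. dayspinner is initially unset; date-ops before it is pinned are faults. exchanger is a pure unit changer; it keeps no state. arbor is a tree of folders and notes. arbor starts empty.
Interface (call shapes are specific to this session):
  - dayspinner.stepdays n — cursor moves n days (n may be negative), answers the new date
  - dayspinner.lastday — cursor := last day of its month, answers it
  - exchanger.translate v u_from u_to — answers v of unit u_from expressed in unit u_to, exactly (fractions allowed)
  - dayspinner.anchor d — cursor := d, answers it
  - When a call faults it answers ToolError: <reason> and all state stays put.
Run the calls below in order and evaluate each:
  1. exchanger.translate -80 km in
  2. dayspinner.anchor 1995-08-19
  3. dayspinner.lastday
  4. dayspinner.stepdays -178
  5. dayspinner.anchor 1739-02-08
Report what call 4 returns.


Answer: 1995-03-06

Derivation:
! exchanger.translate(v→-80, u_from→km, u_to→in) == -400000000/127
! dayspinner.anchor(d→1995-08-19) == 1995-08-19
! dayspinner.lastday() == 1995-08-31
! dayspinner.stepdays(n→-178) == 1995-03-06
! dayspinner.anchor(d→1739-02-08) == 1739-02-08


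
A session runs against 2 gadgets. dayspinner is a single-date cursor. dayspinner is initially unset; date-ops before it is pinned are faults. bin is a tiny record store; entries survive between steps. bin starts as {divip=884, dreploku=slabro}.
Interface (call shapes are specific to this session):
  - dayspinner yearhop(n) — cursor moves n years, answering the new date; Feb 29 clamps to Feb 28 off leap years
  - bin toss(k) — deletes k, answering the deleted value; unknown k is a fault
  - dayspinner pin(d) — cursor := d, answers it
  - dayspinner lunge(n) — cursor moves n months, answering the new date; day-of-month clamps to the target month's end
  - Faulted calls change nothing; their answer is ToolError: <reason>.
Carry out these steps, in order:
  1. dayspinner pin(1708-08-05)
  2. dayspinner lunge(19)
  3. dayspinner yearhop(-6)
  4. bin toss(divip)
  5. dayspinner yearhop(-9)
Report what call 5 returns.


Act: dayspinner pin[d=1708-08-05]
Obs: 1708-08-05
Act: dayspinner lunge[n=19]
Obs: 1710-03-05
Act: dayspinner yearhop[n=-6]
Obs: 1704-03-05
Act: bin toss[k=divip]
Obs: 884
Act: dayspinner yearhop[n=-9]
Obs: 1695-03-05

Answer: 1695-03-05


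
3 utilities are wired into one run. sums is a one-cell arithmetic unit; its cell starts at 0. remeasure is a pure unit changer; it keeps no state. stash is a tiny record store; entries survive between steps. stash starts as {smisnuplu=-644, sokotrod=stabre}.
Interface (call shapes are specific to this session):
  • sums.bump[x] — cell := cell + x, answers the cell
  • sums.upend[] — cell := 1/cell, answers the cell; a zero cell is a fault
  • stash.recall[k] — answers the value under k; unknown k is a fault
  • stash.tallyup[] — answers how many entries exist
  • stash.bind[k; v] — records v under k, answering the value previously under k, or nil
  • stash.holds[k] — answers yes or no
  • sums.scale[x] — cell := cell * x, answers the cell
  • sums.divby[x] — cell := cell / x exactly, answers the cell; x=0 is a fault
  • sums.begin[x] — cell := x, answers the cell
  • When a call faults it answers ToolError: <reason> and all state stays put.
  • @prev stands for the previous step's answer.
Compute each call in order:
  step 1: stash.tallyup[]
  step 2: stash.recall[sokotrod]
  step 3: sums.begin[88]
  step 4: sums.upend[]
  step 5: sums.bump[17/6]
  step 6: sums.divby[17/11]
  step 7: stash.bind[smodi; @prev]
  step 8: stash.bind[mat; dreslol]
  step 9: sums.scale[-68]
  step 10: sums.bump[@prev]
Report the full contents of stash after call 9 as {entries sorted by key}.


~$ tallyup
= 2
~$ recall sokotrod
= stabre
~$ begin 88
= 88
~$ upend
= 1/88
~$ bump 17/6
= 751/264
~$ divby 17/11
= 751/408
~$ bind smodi @prev
= nil
~$ bind mat dreslol
= nil
~$ scale -68
= -751/6
~$ bump @prev
= -751/3

Answer: {mat=dreslol, smisnuplu=-644, smodi=751/408, sokotrod=stabre}


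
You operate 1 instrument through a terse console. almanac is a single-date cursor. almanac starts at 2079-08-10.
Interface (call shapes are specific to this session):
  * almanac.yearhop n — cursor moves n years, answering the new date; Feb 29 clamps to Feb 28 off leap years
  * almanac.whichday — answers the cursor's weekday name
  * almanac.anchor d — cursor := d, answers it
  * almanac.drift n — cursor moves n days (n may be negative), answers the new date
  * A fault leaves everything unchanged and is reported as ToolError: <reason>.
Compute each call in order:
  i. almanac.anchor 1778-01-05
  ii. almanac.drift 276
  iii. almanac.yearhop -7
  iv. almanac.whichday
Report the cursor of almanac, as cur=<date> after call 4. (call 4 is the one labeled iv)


Answer: cur=1771-10-08

Derivation:
$ anchor d: 1778-01-05
[out] 1778-01-05
$ drift n: 276
[out] 1778-10-08
$ yearhop n: -7
[out] 1771-10-08
$ whichday
[out] Tuesday


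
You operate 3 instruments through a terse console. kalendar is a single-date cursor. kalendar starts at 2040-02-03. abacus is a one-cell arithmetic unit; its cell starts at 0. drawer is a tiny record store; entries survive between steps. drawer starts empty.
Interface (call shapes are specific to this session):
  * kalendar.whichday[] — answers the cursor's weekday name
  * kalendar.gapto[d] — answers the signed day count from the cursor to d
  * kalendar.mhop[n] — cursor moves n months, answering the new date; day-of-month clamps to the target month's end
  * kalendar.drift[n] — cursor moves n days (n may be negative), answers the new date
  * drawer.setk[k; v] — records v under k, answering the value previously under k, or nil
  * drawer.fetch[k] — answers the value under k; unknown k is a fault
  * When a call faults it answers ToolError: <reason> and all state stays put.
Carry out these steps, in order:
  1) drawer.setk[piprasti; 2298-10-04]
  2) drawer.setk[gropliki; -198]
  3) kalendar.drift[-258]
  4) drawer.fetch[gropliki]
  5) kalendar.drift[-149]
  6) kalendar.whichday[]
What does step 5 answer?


Answer: 2038-12-23

Derivation:
// drawer.setk(k='piprasti', v='2298-10-04') == nil
// drawer.setk(k='gropliki', v='-198') == nil
// kalendar.drift(n='-258') == 2039-05-21
// drawer.fetch(k='gropliki') == -198
// kalendar.drift(n='-149') == 2038-12-23
// kalendar.whichday() == Thursday


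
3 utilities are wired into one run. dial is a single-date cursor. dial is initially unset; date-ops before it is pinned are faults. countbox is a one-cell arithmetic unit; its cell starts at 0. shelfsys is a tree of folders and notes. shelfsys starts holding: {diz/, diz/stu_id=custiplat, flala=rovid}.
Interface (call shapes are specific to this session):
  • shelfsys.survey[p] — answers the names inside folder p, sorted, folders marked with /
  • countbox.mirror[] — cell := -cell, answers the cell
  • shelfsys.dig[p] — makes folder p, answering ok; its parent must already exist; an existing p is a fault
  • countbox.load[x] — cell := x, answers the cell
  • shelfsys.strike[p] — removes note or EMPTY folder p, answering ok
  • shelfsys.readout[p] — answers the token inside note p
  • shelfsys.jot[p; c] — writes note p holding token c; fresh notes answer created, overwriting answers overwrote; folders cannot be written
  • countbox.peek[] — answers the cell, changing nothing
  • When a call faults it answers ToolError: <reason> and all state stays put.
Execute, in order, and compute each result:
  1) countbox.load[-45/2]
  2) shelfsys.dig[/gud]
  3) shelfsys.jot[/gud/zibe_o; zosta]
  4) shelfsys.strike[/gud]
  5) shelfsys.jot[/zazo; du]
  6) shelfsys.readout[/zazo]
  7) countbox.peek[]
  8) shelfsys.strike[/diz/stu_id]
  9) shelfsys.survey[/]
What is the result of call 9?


Answer: [diz/, flala, gud/, zazo]

Derivation:
// 1. countbox.load(x='-45/2') : -45/2
// 2. shelfsys.dig(p='/gud') : ok
// 3. shelfsys.jot(p='/gud/zibe_o', c='zosta') : created
// 4. shelfsys.strike(p='/gud') : ToolError: not empty
// 5. shelfsys.jot(p='/zazo', c='du') : created
// 6. shelfsys.readout(p='/zazo') : du
// 7. countbox.peek() : -45/2
// 8. shelfsys.strike(p='/diz/stu_id') : ok
// 9. shelfsys.survey(p='/') : [diz/, flala, gud/, zazo]


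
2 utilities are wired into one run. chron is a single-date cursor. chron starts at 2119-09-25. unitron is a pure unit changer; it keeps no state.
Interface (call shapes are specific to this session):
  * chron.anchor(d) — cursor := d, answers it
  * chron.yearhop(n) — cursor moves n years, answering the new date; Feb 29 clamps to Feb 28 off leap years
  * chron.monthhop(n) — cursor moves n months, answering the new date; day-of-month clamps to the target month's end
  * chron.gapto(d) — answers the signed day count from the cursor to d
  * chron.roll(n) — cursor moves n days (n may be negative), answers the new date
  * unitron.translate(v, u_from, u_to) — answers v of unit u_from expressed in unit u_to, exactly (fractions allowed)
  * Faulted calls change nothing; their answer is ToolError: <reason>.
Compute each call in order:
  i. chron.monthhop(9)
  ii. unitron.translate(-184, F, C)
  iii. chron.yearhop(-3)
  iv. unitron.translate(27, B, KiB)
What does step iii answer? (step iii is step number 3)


Answer: 2117-06-25

Derivation:
I run chron.monthhop(n→9), which returns 2120-06-25.
Using unitron.translate(v→-184, u_from→F, u_to→C), giving -120.
I use chron.yearhop(n→-3), giving 2117-06-25.
Now I run unitron.translate(v→27, u_from→B, u_to→KiB): 27/1024.


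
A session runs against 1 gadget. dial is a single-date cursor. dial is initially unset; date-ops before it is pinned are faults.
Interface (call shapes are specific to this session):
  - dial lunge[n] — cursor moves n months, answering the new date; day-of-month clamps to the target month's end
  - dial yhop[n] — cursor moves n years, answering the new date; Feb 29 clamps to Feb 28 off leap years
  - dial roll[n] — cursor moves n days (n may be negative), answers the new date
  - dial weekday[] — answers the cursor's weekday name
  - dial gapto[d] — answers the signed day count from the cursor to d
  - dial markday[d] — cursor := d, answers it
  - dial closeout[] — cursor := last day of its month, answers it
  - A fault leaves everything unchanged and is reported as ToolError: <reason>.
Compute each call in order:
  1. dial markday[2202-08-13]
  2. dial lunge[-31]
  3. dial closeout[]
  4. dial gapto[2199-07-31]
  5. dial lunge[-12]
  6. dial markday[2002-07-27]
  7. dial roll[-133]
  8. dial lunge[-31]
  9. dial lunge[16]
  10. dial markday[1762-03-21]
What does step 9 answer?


→ dial markday(d='2202-08-13')
← 2202-08-13
→ dial lunge(n='-31')
← 2200-01-13
→ dial closeout()
← 2200-01-31
→ dial gapto(d='2199-07-31')
← -184
→ dial lunge(n='-12')
← 2199-01-31
→ dial markday(d='2002-07-27')
← 2002-07-27
→ dial roll(n='-133')
← 2002-03-16
→ dial lunge(n='-31')
← 1999-08-16
→ dial lunge(n='16')
← 2000-12-16
→ dial markday(d='1762-03-21')
← 1762-03-21

Answer: 2000-12-16


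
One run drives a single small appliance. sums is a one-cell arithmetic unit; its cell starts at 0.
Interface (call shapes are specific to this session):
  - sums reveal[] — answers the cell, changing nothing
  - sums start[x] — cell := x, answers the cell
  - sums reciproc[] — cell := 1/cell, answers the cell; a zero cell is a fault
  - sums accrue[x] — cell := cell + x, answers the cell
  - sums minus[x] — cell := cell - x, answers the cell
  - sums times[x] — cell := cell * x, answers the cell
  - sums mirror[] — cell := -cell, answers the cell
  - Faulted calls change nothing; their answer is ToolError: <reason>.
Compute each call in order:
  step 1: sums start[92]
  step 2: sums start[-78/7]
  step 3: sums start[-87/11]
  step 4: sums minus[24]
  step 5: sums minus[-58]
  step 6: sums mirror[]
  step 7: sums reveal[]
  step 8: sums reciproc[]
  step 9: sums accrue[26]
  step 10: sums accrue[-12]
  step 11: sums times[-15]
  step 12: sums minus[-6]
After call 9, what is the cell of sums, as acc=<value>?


Answer: acc=7451/287

Derivation:
→ sums start(x='92')
← 92
→ sums start(x='-78/7')
← -78/7
→ sums start(x='-87/11')
← -87/11
→ sums minus(x='24')
← -351/11
→ sums minus(x='-58')
← 287/11
→ sums mirror()
← -287/11
→ sums reveal()
← -287/11
→ sums reciproc()
← -11/287
→ sums accrue(x='26')
← 7451/287
→ sums accrue(x='-12')
← 4007/287
→ sums times(x='-15')
← -60105/287
→ sums minus(x='-6')
← -58383/287


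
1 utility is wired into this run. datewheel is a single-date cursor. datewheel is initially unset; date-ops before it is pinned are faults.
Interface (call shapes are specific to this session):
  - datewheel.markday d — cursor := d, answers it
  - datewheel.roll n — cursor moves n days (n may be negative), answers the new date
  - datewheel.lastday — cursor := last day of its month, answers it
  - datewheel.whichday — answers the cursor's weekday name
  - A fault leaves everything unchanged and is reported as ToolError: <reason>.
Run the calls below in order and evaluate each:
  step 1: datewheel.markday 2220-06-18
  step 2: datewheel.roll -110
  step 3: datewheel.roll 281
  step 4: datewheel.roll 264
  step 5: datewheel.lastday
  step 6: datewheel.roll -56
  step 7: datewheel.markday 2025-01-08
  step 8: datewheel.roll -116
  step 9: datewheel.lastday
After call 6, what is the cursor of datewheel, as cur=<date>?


I use markday passing d=2220-06-18, and get 2220-06-18.
Calling roll passing n=-110: 2220-02-29.
I invoke roll passing n=281, yielding 2220-12-06.
I run roll passing n=264, and see 2221-08-27.
Next I call lastday, and get 2221-08-31.
Using roll passing n=-56: 2221-07-06.
I run markday passing d=2025-01-08: 2025-01-08.
Invoking roll passing n=-116, which returns 2024-09-14.
Next I call lastday, → 2024-09-30.

Answer: cur=2221-07-06


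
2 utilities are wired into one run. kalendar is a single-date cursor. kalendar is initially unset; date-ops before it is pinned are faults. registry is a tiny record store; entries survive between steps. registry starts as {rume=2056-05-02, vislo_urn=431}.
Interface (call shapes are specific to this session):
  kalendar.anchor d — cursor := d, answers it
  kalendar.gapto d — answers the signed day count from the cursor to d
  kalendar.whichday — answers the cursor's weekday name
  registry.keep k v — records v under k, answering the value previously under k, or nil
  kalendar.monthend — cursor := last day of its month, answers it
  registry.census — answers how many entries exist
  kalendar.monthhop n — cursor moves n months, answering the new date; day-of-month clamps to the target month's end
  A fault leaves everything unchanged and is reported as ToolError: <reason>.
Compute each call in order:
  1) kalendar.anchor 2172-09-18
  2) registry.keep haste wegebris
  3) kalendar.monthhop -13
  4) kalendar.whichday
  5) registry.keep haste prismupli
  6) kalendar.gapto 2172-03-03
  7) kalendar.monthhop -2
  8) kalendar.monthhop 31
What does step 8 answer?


Answer: 2174-01-18

Derivation:
# anchor(d=2172-09-18) ~> 2172-09-18
# keep(k=haste, v=wegebris) ~> nil
# monthhop(n=-13) ~> 2171-08-18
# whichday() ~> Sunday
# keep(k=haste, v=prismupli) ~> wegebris
# gapto(d=2172-03-03) ~> 198
# monthhop(n=-2) ~> 2171-06-18
# monthhop(n=31) ~> 2174-01-18


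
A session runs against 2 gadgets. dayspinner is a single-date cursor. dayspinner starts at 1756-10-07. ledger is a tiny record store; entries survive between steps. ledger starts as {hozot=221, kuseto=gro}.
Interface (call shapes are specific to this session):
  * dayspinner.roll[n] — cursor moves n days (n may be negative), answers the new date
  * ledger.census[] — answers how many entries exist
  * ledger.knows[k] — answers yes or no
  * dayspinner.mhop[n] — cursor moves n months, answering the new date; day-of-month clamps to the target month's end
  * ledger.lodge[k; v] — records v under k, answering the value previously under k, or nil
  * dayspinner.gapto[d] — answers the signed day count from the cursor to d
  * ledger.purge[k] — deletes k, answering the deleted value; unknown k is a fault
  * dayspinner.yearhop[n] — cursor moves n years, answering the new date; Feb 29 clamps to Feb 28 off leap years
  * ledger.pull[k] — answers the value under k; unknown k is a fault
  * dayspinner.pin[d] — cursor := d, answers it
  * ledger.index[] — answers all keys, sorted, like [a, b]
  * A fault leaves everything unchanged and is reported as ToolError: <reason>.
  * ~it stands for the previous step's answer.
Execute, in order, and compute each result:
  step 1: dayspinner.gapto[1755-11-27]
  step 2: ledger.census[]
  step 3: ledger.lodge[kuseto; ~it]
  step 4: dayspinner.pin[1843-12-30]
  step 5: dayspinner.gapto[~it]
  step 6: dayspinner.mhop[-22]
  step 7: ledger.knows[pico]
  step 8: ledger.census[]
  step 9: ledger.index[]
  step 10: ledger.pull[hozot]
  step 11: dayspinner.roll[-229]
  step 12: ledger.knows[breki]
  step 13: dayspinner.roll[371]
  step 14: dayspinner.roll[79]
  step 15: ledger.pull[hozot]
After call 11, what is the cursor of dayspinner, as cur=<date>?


Answer: cur=1841-07-14

Derivation:
>> dayspinner.gapto(d: 1755-11-27)
<< -315
>> ledger.census()
<< 2
>> ledger.lodge(k: kuseto, v: ~it)
<< gro
>> dayspinner.pin(d: 1843-12-30)
<< 1843-12-30
>> dayspinner.gapto(d: ~it)
<< 0
>> dayspinner.mhop(n: -22)
<< 1842-02-28
>> ledger.knows(k: pico)
<< no
>> ledger.census()
<< 2
>> ledger.index()
<< [hozot, kuseto]
>> ledger.pull(k: hozot)
<< 221
>> dayspinner.roll(n: -229)
<< 1841-07-14
>> ledger.knows(k: breki)
<< no
>> dayspinner.roll(n: 371)
<< 1842-07-20
>> dayspinner.roll(n: 79)
<< 1842-10-07
>> ledger.pull(k: hozot)
<< 221


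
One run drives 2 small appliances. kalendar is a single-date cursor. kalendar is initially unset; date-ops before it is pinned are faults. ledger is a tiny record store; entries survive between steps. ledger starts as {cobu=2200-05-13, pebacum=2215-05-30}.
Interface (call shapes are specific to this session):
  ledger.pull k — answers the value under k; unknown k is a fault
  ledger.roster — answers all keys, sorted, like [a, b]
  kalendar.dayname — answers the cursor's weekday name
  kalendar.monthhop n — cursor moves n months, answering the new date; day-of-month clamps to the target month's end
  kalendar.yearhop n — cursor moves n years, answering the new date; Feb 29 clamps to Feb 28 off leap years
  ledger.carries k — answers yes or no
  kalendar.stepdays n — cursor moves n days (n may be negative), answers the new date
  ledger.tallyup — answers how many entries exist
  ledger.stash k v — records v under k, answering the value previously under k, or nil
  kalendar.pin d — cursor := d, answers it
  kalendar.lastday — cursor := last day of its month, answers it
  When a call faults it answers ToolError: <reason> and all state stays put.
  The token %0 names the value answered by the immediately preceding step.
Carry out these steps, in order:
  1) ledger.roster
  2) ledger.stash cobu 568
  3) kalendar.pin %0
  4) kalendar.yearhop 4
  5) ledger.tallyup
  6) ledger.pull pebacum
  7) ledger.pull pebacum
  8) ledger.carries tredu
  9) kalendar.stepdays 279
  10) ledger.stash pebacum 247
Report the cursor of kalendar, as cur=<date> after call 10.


~$ roster
:: [cobu, pebacum]
~$ stash k: cobu v: 568
:: 2200-05-13
~$ pin d: %0
:: 2200-05-13
~$ yearhop n: 4
:: 2204-05-13
~$ tallyup
:: 2
~$ pull k: pebacum
:: 2215-05-30
~$ pull k: pebacum
:: 2215-05-30
~$ carries k: tredu
:: no
~$ stepdays n: 279
:: 2205-02-16
~$ stash k: pebacum v: 247
:: 2215-05-30

Answer: cur=2205-02-16


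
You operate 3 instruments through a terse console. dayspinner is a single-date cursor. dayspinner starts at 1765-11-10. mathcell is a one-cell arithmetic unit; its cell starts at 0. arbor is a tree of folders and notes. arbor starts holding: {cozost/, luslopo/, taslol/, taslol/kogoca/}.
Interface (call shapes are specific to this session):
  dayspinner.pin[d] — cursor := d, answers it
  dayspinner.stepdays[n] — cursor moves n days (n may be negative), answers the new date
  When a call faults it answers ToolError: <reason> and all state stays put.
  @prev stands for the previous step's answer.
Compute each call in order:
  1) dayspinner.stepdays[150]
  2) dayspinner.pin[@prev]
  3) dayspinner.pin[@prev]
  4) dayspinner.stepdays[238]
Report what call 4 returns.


Answer: 1766-12-03

Derivation:
# dayspinner.stepdays(n=150) ~> 1766-04-09
# dayspinner.pin(d=@prev) ~> 1766-04-09
# dayspinner.pin(d=@prev) ~> 1766-04-09
# dayspinner.stepdays(n=238) ~> 1766-12-03


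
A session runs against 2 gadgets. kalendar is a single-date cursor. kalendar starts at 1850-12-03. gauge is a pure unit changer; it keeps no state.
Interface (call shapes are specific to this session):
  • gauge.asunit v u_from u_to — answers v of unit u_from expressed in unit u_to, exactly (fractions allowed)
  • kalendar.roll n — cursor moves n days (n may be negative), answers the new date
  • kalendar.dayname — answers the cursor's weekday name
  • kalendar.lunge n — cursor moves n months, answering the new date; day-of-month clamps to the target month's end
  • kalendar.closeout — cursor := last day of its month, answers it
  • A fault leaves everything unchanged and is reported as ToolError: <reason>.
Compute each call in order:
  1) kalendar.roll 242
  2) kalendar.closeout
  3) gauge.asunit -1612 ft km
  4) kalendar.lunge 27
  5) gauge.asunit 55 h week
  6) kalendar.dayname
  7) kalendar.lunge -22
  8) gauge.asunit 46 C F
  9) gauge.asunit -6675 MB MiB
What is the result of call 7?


# 1. roll(242) ~> 1851-08-02
# 2. closeout() ~> 1851-08-31
# 3. asunit(-1612, ft, km) ~> -153543/312500
# 4. lunge(27) ~> 1853-11-30
# 5. asunit(55, h, week) ~> 55/168
# 6. dayname() ~> Wednesday
# 7. lunge(-22) ~> 1852-01-30
# 8. asunit(46, C, F) ~> 574/5
# 9. asunit(-6675, MB, MiB) ~> -104296875/16384

Answer: 1852-01-30


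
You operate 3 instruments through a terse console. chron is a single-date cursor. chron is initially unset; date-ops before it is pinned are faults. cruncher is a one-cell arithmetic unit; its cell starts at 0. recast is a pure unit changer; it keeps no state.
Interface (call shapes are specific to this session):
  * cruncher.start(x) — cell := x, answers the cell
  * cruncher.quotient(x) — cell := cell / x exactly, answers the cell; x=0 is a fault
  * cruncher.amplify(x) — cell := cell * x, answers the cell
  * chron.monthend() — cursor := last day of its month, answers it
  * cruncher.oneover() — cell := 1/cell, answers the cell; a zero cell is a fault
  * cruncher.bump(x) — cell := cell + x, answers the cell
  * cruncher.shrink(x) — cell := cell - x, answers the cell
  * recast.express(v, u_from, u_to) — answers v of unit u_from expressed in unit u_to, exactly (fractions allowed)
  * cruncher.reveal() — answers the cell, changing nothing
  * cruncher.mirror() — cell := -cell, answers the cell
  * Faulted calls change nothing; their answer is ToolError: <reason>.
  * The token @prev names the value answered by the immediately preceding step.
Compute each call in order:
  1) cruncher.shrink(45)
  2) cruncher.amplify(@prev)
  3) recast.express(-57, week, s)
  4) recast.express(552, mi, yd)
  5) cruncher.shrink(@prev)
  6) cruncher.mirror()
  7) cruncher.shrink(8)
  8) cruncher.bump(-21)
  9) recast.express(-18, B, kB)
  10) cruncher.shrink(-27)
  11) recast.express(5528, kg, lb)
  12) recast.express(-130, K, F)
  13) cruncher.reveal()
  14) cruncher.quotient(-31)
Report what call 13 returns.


·→ cruncher.shrink(x: 45)
·← -45
·→ cruncher.amplify(x: @prev)
·← 2025
·→ recast.express(v: -57, u_from: week, u_to: s)
·← -34473600
·→ recast.express(v: 552, u_from: mi, u_to: yd)
·← 971520
·→ cruncher.shrink(x: @prev)
·← -969495
·→ cruncher.mirror()
·← 969495
·→ cruncher.shrink(x: 8)
·← 969487
·→ cruncher.bump(x: -21)
·← 969466
·→ recast.express(v: -18, u_from: B, u_to: kB)
·← -9/500
·→ cruncher.shrink(x: -27)
·← 969493
·→ recast.express(v: 5528, u_from: kg, u_to: lb)
·← 552800000000/45359237
·→ recast.express(v: -130, u_from: K, u_to: F)
·← -69367/100
·→ cruncher.reveal()
·← 969493
·→ cruncher.quotient(x: -31)
·← -969493/31

Answer: 969493


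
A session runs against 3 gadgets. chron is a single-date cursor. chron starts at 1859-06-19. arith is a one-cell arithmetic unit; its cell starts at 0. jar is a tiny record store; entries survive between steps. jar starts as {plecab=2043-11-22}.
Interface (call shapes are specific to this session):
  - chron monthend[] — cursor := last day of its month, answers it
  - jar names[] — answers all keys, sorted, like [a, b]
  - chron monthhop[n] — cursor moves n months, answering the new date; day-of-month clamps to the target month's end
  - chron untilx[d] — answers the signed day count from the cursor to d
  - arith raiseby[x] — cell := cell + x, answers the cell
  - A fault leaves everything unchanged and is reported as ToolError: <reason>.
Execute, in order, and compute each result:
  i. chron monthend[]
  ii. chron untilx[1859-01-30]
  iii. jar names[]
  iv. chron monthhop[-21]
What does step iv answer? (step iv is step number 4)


Answer: 1857-09-30

Derivation:
Invoking chron monthend, and see 1859-06-30.
Calling chron untilx on d→1859-01-30, yielding -151.
I invoke jar names, — result: [plecab].
I invoke chron monthhop on n→-21, giving 1857-09-30.


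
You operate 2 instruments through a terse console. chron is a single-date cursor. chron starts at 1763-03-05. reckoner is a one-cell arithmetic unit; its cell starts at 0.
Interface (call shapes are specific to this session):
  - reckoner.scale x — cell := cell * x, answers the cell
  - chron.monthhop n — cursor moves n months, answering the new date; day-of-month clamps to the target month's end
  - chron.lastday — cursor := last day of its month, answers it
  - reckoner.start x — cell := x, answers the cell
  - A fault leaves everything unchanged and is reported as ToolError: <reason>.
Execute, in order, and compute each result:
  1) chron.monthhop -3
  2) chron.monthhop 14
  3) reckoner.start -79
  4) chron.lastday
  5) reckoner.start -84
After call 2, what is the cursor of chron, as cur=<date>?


-> chron.monthhop(-3)
<- 1762-12-05
-> chron.monthhop(14)
<- 1764-02-05
-> reckoner.start(-79)
<- -79
-> chron.lastday()
<- 1764-02-29
-> reckoner.start(-84)
<- -84

Answer: cur=1764-02-05


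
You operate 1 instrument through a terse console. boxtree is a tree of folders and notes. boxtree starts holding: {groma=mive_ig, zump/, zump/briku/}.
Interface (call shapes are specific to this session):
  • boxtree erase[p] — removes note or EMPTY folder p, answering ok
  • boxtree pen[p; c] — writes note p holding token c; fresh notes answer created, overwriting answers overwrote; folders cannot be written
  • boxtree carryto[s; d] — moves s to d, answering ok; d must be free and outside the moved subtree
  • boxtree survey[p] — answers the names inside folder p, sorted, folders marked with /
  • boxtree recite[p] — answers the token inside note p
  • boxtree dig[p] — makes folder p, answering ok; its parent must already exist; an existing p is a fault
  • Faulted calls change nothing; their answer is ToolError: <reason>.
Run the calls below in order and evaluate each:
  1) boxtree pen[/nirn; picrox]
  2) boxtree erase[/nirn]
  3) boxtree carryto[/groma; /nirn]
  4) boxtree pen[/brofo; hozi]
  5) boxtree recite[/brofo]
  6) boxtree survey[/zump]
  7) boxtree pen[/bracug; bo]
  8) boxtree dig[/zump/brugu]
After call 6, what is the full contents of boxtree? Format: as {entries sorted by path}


==> boxtree pen(p=/nirn, c=picrox)
<== created
==> boxtree erase(p=/nirn)
<== ok
==> boxtree carryto(s=/groma, d=/nirn)
<== ok
==> boxtree pen(p=/brofo, c=hozi)
<== created
==> boxtree recite(p=/brofo)
<== hozi
==> boxtree survey(p=/zump)
<== [briku/]
==> boxtree pen(p=/bracug, c=bo)
<== created
==> boxtree dig(p=/zump/brugu)
<== ok

Answer: {brofo=hozi, nirn=mive_ig, zump/, zump/briku/}


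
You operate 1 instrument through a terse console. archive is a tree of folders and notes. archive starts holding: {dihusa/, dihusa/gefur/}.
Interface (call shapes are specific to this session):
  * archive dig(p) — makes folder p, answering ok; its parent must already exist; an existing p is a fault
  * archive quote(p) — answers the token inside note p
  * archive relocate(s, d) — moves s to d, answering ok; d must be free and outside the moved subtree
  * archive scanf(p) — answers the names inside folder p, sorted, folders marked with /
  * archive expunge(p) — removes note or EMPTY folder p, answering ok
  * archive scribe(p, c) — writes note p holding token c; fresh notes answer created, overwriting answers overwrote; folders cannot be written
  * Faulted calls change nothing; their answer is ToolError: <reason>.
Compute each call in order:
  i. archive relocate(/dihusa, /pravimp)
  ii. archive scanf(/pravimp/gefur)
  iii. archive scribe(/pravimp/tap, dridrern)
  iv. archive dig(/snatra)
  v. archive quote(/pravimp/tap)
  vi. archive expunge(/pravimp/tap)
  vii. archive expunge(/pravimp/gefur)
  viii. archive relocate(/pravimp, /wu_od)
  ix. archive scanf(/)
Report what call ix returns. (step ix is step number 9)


$ archive relocate /dihusa /pravimp
  ok
$ archive scanf /pravimp/gefur
  []
$ archive scribe /pravimp/tap dridrern
  created
$ archive dig /snatra
  ok
$ archive quote /pravimp/tap
  dridrern
$ archive expunge /pravimp/tap
  ok
$ archive expunge /pravimp/gefur
  ok
$ archive relocate /pravimp /wu_od
  ok
$ archive scanf /
  [snatra/, wu_od/]

Answer: [snatra/, wu_od/]


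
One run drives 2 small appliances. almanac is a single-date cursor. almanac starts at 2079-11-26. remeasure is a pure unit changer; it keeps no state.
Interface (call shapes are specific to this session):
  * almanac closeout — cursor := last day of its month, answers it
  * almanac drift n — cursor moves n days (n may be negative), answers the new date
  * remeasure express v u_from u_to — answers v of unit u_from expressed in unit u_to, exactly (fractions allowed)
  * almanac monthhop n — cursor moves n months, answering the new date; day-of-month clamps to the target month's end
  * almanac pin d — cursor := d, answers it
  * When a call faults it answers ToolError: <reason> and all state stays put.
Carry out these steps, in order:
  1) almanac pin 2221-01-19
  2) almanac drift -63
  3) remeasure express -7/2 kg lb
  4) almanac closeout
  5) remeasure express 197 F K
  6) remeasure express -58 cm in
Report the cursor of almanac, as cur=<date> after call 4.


·→ almanac pin(d: 2221-01-19)
·← 2221-01-19
·→ almanac drift(n: -63)
·← 2220-11-17
·→ remeasure express(v: -7/2, u_from: kg, u_to: lb)
·← -50000000/6479891
·→ almanac closeout()
·← 2220-11-30
·→ remeasure express(v: 197, u_from: F, u_to: K)
·← 21889/60
·→ remeasure express(v: -58, u_from: cm, u_to: in)
·← -2900/127

Answer: cur=2220-11-30


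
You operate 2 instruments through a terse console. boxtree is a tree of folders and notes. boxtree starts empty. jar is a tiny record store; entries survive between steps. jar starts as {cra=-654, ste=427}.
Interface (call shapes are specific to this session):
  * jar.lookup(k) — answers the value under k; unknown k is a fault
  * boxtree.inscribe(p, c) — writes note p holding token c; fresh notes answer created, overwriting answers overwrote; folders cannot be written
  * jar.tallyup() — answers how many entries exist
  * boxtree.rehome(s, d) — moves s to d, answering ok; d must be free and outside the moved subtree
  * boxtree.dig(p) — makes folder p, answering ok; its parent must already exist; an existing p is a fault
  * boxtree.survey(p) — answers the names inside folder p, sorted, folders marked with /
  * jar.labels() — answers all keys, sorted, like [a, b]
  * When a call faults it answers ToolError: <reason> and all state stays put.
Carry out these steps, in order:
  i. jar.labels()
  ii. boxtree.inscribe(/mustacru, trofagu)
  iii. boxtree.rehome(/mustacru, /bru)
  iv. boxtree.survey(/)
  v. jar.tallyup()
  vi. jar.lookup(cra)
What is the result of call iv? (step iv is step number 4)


Answer: [bru]

Derivation:
Do: labels[]
See: [cra, ste]
Do: inscribe[p='/mustacru'; c='trofagu']
See: created
Do: rehome[s='/mustacru'; d='/bru']
See: ok
Do: survey[p='/']
See: [bru]
Do: tallyup[]
See: 2
Do: lookup[k='cra']
See: -654
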